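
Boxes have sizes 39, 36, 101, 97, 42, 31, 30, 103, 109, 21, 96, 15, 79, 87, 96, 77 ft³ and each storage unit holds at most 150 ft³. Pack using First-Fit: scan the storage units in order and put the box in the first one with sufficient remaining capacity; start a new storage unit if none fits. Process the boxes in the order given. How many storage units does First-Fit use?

Put 39 ft³ in storage unit 1; 111 ft³ remain.
Put 36 ft³ in storage unit 1; 75 ft³ remain.
Put 101 ft³ in storage unit 2; 49 ft³ remain.
Put 97 ft³ in storage unit 3; 53 ft³ remain.
Put 42 ft³ in storage unit 1; 33 ft³ remain.
Put 31 ft³ in storage unit 1; 2 ft³ remain.
Put 30 ft³ in storage unit 2; 19 ft³ remain.
Put 103 ft³ in storage unit 4; 47 ft³ remain.
Put 109 ft³ in storage unit 5; 41 ft³ remain.
Put 21 ft³ in storage unit 3; 32 ft³ remain.
Put 96 ft³ in storage unit 6; 54 ft³ remain.
Put 15 ft³ in storage unit 2; 4 ft³ remain.
Put 79 ft³ in storage unit 7; 71 ft³ remain.
Put 87 ft³ in storage unit 8; 63 ft³ remain.
Put 96 ft³ in storage unit 9; 54 ft³ remain.
Put 77 ft³ in storage unit 10; 73 ft³ remain.
Final storage units: [39,36,42,31] [101,30,15] [97,21] [103] [109] [96] [79] [87] [96] [77].

10 storage units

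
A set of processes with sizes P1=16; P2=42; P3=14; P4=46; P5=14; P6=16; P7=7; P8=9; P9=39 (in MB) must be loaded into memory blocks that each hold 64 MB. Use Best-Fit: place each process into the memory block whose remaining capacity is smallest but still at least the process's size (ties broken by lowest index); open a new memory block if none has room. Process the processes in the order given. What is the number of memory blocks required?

4 memory blocks

P1 (16 MB) → memory block 1 (remaining 48 MB)
P2 (42 MB) → memory block 1 (remaining 6 MB)
P3 (14 MB) → memory block 2 (remaining 50 MB)
P4 (46 MB) → memory block 2 (remaining 4 MB)
P5 (14 MB) → memory block 3 (remaining 50 MB)
P6 (16 MB) → memory block 3 (remaining 34 MB)
P7 (7 MB) → memory block 3 (remaining 27 MB)
P8 (9 MB) → memory block 3 (remaining 18 MB)
P9 (39 MB) → memory block 4 (remaining 25 MB)
Final memory blocks: [16,42] [14,46] [14,16,7,9] [39].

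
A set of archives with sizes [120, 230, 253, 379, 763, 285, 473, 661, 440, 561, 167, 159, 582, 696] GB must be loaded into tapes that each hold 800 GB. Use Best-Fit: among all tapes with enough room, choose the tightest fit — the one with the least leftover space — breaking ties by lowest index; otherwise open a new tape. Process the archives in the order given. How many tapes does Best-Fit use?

9

120 GB → tape 1 (remaining 680 GB)
230 GB → tape 1 (remaining 450 GB)
253 GB → tape 1 (remaining 197 GB)
379 GB → tape 2 (remaining 421 GB)
763 GB → tape 3 (remaining 37 GB)
285 GB → tape 2 (remaining 136 GB)
473 GB → tape 4 (remaining 327 GB)
661 GB → tape 5 (remaining 139 GB)
440 GB → tape 6 (remaining 360 GB)
561 GB → tape 7 (remaining 239 GB)
167 GB → tape 1 (remaining 30 GB)
159 GB → tape 7 (remaining 80 GB)
582 GB → tape 8 (remaining 218 GB)
696 GB → tape 9 (remaining 104 GB)
Final tapes: [120,230,253,167] [379,285] [763] [473] [661] [440] [561,159] [582] [696].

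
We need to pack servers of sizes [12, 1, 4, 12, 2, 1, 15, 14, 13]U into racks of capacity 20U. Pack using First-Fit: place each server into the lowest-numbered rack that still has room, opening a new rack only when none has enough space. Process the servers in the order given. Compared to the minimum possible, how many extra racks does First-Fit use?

First-Fit: [12,1,4,2,1] [12] [15] [14] [13] → 5 racks.
5 servers exceed 10U (half the capacity), and no two of those can share a rack, so at least 5 racks are needed.
So 5 is already optimal.

0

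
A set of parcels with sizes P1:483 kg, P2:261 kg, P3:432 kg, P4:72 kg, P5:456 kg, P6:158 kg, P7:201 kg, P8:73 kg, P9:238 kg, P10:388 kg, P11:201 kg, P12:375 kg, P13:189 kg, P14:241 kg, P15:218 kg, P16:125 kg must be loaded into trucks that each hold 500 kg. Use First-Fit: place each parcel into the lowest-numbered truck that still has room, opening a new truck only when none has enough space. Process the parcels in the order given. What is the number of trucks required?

9

P1 (483 kg) → truck 1 (remaining 17 kg)
P2 (261 kg) → truck 2 (remaining 239 kg)
P3 (432 kg) → truck 3 (remaining 68 kg)
P4 (72 kg) → truck 2 (remaining 167 kg)
P5 (456 kg) → truck 4 (remaining 44 kg)
P6 (158 kg) → truck 2 (remaining 9 kg)
P7 (201 kg) → truck 5 (remaining 299 kg)
P8 (73 kg) → truck 5 (remaining 226 kg)
P9 (238 kg) → truck 6 (remaining 262 kg)
P10 (388 kg) → truck 7 (remaining 112 kg)
P11 (201 kg) → truck 5 (remaining 25 kg)
P12 (375 kg) → truck 8 (remaining 125 kg)
P13 (189 kg) → truck 6 (remaining 73 kg)
P14 (241 kg) → truck 9 (remaining 259 kg)
P15 (218 kg) → truck 9 (remaining 41 kg)
P16 (125 kg) → truck 8 (remaining 0 kg)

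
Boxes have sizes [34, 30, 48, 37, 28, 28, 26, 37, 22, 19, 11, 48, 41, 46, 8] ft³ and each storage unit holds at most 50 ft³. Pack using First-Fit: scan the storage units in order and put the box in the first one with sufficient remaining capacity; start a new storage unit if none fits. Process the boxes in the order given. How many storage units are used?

storage unit 1: place 34 ft³, 16 ft³ left
storage unit 2: place 30 ft³, 20 ft³ left
storage unit 3: place 48 ft³, 2 ft³ left
storage unit 4: place 37 ft³, 13 ft³ left
storage unit 5: place 28 ft³, 22 ft³ left
storage unit 6: place 28 ft³, 22 ft³ left
storage unit 7: place 26 ft³, 24 ft³ left
storage unit 8: place 37 ft³, 13 ft³ left
storage unit 5: place 22 ft³, 0 ft³ left
storage unit 2: place 19 ft³, 1 ft³ left
storage unit 1: place 11 ft³, 5 ft³ left
storage unit 9: place 48 ft³, 2 ft³ left
storage unit 10: place 41 ft³, 9 ft³ left
storage unit 11: place 46 ft³, 4 ft³ left
storage unit 4: place 8 ft³, 5 ft³ left

11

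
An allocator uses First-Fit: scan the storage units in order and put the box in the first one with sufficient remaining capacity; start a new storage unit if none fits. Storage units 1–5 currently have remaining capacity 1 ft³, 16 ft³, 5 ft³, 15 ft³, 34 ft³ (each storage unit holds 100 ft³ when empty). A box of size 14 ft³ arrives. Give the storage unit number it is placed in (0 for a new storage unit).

Storage units with room: storage unit 2 (16 ft³), storage unit 4 (15 ft³), storage unit 5 (34 ft³).
The first with room is storage unit 2.

2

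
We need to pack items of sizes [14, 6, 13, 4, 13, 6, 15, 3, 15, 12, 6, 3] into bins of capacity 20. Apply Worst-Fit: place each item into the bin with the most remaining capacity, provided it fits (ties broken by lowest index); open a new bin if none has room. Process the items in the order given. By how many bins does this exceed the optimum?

0

Worst-Fit: [14,6] [13,4] [13,6] [15,3] [15,3] [12,6] → 6 bins.
Total size 110; any packing needs at least ⌈110/20⌉ = 6 bins.
So 6 is already optimal.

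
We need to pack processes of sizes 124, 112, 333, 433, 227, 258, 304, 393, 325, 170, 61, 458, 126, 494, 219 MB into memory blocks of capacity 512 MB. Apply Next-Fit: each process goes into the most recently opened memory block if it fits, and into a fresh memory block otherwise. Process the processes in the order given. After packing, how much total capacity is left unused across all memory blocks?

2107

memory block 1: place 124 MB, 388 MB left
memory block 1: place 112 MB, 276 MB left
memory block 2: place 333 MB, 179 MB left
memory block 3: place 433 MB, 79 MB left
memory block 4: place 227 MB, 285 MB left
memory block 4: place 258 MB, 27 MB left
memory block 5: place 304 MB, 208 MB left
memory block 6: place 393 MB, 119 MB left
memory block 7: place 325 MB, 187 MB left
memory block 7: place 170 MB, 17 MB left
memory block 8: place 61 MB, 451 MB left
memory block 9: place 458 MB, 54 MB left
memory block 10: place 126 MB, 386 MB left
memory block 11: place 494 MB, 18 MB left
memory block 12: place 219 MB, 293 MB left
12 memory blocks × 512 MB = 6144 MB; used 4037 MB; unused 2107 MB.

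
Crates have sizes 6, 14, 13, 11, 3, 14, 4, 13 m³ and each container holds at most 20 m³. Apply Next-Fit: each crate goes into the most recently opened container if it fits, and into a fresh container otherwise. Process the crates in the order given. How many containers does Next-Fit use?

5 containers

Put 6 m³ in container 1; 14 m³ remain.
Put 14 m³ in container 1; 0 m³ remain.
Put 13 m³ in container 2; 7 m³ remain.
Put 11 m³ in container 3; 9 m³ remain.
Put 3 m³ in container 3; 6 m³ remain.
Put 14 m³ in container 4; 6 m³ remain.
Put 4 m³ in container 4; 2 m³ remain.
Put 13 m³ in container 5; 7 m³ remain.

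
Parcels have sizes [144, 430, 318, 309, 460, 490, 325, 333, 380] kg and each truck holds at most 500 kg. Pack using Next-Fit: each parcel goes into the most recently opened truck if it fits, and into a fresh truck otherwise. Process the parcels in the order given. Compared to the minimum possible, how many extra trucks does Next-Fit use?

1

Next-Fit: [144] [430] [318] [309] [460] [490] [325] [333] [380] → 9 trucks.
8 parcels exceed 250 kg (half the capacity), and no two of those can share a truck, so at least 8 trucks are needed.
An optimal packing achieves that bound: [490] [460] [430] [380] [333,144] [325] [318] [309] → 8 trucks.
Excess: 9 − 8 = 1.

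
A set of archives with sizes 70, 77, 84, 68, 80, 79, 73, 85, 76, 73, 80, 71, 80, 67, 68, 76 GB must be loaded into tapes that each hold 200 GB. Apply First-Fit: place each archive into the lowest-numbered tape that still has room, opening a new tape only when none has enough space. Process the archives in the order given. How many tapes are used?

8

tape 1: place 70 GB, 130 GB left
tape 1: place 77 GB, 53 GB left
tape 2: place 84 GB, 116 GB left
tape 2: place 68 GB, 48 GB left
tape 3: place 80 GB, 120 GB left
tape 3: place 79 GB, 41 GB left
tape 4: place 73 GB, 127 GB left
tape 4: place 85 GB, 42 GB left
tape 5: place 76 GB, 124 GB left
tape 5: place 73 GB, 51 GB left
tape 6: place 80 GB, 120 GB left
tape 6: place 71 GB, 49 GB left
tape 7: place 80 GB, 120 GB left
tape 7: place 67 GB, 53 GB left
tape 8: place 68 GB, 132 GB left
tape 8: place 76 GB, 56 GB left
Final tapes: [70,77] [84,68] [80,79] [73,85] [76,73] [80,71] [80,67] [68,76].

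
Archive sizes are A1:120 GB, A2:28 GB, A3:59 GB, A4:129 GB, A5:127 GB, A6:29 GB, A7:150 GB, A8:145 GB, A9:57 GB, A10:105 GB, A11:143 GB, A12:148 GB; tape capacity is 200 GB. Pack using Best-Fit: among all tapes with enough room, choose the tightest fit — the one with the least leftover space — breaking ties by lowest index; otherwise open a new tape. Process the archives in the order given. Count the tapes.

Put A1 (120 GB) in tape 1; 80 GB remain.
Put A2 (28 GB) in tape 1; 52 GB remain.
Put A3 (59 GB) in tape 2; 141 GB remain.
Put A4 (129 GB) in tape 2; 12 GB remain.
Put A5 (127 GB) in tape 3; 73 GB remain.
Put A6 (29 GB) in tape 1; 23 GB remain.
Put A7 (150 GB) in tape 4; 50 GB remain.
Put A8 (145 GB) in tape 5; 55 GB remain.
Put A9 (57 GB) in tape 3; 16 GB remain.
Put A10 (105 GB) in tape 6; 95 GB remain.
Put A11 (143 GB) in tape 7; 57 GB remain.
Put A12 (148 GB) in tape 8; 52 GB remain.
Final tapes: [120,28,29] [59,129] [127,57] [150] [145] [105] [143] [148].

8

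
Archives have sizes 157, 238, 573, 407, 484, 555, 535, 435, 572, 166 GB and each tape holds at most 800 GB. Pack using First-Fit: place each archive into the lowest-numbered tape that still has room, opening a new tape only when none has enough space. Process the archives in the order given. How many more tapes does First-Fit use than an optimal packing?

1

First-Fit: [157,238,166] [573] [407] [484] [555] [535] [435] [572] → 8 tapes.
7 archives exceed 400 GB (half the capacity), and no two of those can share a tape, so at least 7 tapes are needed.
An optimal packing achieves that bound: [573,166] [572,157] [555,238] [535] [484] [435] [407] → 7 tapes.
Excess: 8 − 7 = 1.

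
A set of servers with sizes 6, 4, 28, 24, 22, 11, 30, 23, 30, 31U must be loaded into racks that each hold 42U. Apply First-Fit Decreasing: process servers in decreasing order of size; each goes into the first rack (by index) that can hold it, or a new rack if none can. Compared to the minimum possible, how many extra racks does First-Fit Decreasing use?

0

First-Fit Decreasing: [31,11] [30,6,4] [30] [28] [24] [23] [22] → 7 racks.
7 servers exceed 21U (half the capacity), and no two of those can share a rack, so at least 7 racks are needed.
So 7 is already optimal.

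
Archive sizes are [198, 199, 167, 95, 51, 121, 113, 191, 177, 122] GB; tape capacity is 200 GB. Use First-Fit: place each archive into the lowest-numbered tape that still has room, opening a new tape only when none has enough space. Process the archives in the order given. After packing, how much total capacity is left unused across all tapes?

366

tape 1: place 198 GB, 2 GB left
tape 2: place 199 GB, 1 GB left
tape 3: place 167 GB, 33 GB left
tape 4: place 95 GB, 105 GB left
tape 4: place 51 GB, 54 GB left
tape 5: place 121 GB, 79 GB left
tape 6: place 113 GB, 87 GB left
tape 7: place 191 GB, 9 GB left
tape 8: place 177 GB, 23 GB left
tape 9: place 122 GB, 78 GB left
9 tapes × 200 GB = 1800 GB; used 1434 GB; unused 366 GB.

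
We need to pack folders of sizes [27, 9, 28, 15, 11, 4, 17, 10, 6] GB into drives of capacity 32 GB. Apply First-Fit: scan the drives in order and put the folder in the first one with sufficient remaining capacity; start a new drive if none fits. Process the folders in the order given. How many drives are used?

27 GB → drive 1 (remaining 5 GB)
9 GB → drive 2 (remaining 23 GB)
28 GB → drive 3 (remaining 4 GB)
15 GB → drive 2 (remaining 8 GB)
11 GB → drive 4 (remaining 21 GB)
4 GB → drive 1 (remaining 1 GB)
17 GB → drive 4 (remaining 4 GB)
10 GB → drive 5 (remaining 22 GB)
6 GB → drive 2 (remaining 2 GB)

5 drives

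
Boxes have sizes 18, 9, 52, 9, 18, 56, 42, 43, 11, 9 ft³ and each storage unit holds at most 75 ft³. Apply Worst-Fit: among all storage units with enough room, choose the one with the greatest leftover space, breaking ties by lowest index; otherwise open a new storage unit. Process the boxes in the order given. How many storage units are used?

5 storage units

Put 18 ft³ in storage unit 1; 57 ft³ remain.
Put 9 ft³ in storage unit 1; 48 ft³ remain.
Put 52 ft³ in storage unit 2; 23 ft³ remain.
Put 9 ft³ in storage unit 1; 39 ft³ remain.
Put 18 ft³ in storage unit 1; 21 ft³ remain.
Put 56 ft³ in storage unit 3; 19 ft³ remain.
Put 42 ft³ in storage unit 4; 33 ft³ remain.
Put 43 ft³ in storage unit 5; 32 ft³ remain.
Put 11 ft³ in storage unit 4; 22 ft³ remain.
Put 9 ft³ in storage unit 5; 23 ft³ remain.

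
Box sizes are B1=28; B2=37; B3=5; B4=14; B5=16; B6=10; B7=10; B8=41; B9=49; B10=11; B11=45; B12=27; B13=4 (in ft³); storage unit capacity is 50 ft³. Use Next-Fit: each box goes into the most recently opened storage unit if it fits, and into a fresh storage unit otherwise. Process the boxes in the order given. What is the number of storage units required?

8

B1 (28 ft³) → storage unit 1 (remaining 22 ft³)
B2 (37 ft³) → storage unit 2 (remaining 13 ft³)
B3 (5 ft³) → storage unit 2 (remaining 8 ft³)
B4 (14 ft³) → storage unit 3 (remaining 36 ft³)
B5 (16 ft³) → storage unit 3 (remaining 20 ft³)
B6 (10 ft³) → storage unit 3 (remaining 10 ft³)
B7 (10 ft³) → storage unit 3 (remaining 0 ft³)
B8 (41 ft³) → storage unit 4 (remaining 9 ft³)
B9 (49 ft³) → storage unit 5 (remaining 1 ft³)
B10 (11 ft³) → storage unit 6 (remaining 39 ft³)
B11 (45 ft³) → storage unit 7 (remaining 5 ft³)
B12 (27 ft³) → storage unit 8 (remaining 23 ft³)
B13 (4 ft³) → storage unit 8 (remaining 19 ft³)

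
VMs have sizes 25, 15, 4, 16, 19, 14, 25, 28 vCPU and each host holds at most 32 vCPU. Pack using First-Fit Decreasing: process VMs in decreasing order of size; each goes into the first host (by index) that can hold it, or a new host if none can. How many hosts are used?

Sorted descending: 28, 25, 25, 19, 16, 15, 14, 4.
28 vCPU → host 1 (remaining 4 vCPU)
25 vCPU → host 2 (remaining 7 vCPU)
25 vCPU → host 3 (remaining 7 vCPU)
19 vCPU → host 4 (remaining 13 vCPU)
16 vCPU → host 5 (remaining 16 vCPU)
15 vCPU → host 5 (remaining 1 vCPU)
14 vCPU → host 6 (remaining 18 vCPU)
4 vCPU → host 1 (remaining 0 vCPU)

6 hosts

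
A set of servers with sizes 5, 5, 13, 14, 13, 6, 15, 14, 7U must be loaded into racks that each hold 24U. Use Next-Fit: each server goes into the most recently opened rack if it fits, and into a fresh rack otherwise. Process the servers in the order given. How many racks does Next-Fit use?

5 racks

Put 5U in rack 1; 19U remain.
Put 5U in rack 1; 14U remain.
Put 13U in rack 1; 1U remain.
Put 14U in rack 2; 10U remain.
Put 13U in rack 3; 11U remain.
Put 6U in rack 3; 5U remain.
Put 15U in rack 4; 9U remain.
Put 14U in rack 5; 10U remain.
Put 7U in rack 5; 3U remain.
Final racks: [5,5,13] [14] [13,6] [15] [14,7].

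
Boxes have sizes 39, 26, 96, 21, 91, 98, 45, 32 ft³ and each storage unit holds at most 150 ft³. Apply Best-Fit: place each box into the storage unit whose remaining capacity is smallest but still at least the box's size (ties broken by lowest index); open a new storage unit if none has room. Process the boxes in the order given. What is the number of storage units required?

storage unit 1: place 39 ft³, 111 ft³ left
storage unit 1: place 26 ft³, 85 ft³ left
storage unit 2: place 96 ft³, 54 ft³ left
storage unit 2: place 21 ft³, 33 ft³ left
storage unit 3: place 91 ft³, 59 ft³ left
storage unit 4: place 98 ft³, 52 ft³ left
storage unit 4: place 45 ft³, 7 ft³ left
storage unit 2: place 32 ft³, 1 ft³ left
Final storage units: [39,26] [96,21,32] [91] [98,45].

4 storage units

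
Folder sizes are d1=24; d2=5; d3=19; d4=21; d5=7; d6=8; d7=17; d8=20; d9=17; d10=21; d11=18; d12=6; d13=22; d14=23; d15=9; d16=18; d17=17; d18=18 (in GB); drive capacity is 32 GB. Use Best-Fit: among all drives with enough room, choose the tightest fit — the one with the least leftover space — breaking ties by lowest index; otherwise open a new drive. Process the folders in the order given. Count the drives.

drive 1: place d1 (24 GB), 8 GB left
drive 1: place d2 (5 GB), 3 GB left
drive 2: place d3 (19 GB), 13 GB left
drive 3: place d4 (21 GB), 11 GB left
drive 3: place d5 (7 GB), 4 GB left
drive 2: place d6 (8 GB), 5 GB left
drive 4: place d7 (17 GB), 15 GB left
drive 5: place d8 (20 GB), 12 GB left
drive 6: place d9 (17 GB), 15 GB left
drive 7: place d10 (21 GB), 11 GB left
drive 8: place d11 (18 GB), 14 GB left
drive 7: place d12 (6 GB), 5 GB left
drive 9: place d13 (22 GB), 10 GB left
drive 10: place d14 (23 GB), 9 GB left
drive 10: place d15 (9 GB), 0 GB left
drive 11: place d16 (18 GB), 14 GB left
drive 12: place d17 (17 GB), 15 GB left
drive 13: place d18 (18 GB), 14 GB left

13 drives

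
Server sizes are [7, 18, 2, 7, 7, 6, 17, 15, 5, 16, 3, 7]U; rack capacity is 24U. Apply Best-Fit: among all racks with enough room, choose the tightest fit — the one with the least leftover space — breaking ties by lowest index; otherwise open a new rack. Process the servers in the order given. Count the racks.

7U → rack 1 (remaining 17U)
18U → rack 2 (remaining 6U)
2U → rack 2 (remaining 4U)
7U → rack 1 (remaining 10U)
7U → rack 1 (remaining 3U)
6U → rack 3 (remaining 18U)
17U → rack 3 (remaining 1U)
15U → rack 4 (remaining 9U)
5U → rack 4 (remaining 4U)
16U → rack 5 (remaining 8U)
3U → rack 1 (remaining 0U)
7U → rack 5 (remaining 1U)

5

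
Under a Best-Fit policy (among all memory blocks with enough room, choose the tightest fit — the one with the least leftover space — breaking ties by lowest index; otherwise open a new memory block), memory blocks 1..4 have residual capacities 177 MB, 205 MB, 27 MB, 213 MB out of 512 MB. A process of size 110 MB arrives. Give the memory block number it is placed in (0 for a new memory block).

1

Memory blocks with room: memory block 1 (177 MB), memory block 2 (205 MB), memory block 4 (213 MB).
Tightest fit is memory block 1 with 177 MB free.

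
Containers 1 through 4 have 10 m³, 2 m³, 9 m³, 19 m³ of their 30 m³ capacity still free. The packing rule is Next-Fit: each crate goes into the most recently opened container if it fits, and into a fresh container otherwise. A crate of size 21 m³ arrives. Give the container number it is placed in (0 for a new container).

0

Next-Fit only looks at container 4, which has 19 m³ free.
21 m³ does not fit, so a new container is opened.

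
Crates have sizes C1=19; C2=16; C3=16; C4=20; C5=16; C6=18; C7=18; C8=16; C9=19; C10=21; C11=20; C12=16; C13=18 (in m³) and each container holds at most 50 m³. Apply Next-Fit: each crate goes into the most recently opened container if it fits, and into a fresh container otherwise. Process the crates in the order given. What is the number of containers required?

container 1: place C1 (19 m³), 31 m³ left
container 1: place C2 (16 m³), 15 m³ left
container 2: place C3 (16 m³), 34 m³ left
container 2: place C4 (20 m³), 14 m³ left
container 3: place C5 (16 m³), 34 m³ left
container 3: place C6 (18 m³), 16 m³ left
container 4: place C7 (18 m³), 32 m³ left
container 4: place C8 (16 m³), 16 m³ left
container 5: place C9 (19 m³), 31 m³ left
container 5: place C10 (21 m³), 10 m³ left
container 6: place C11 (20 m³), 30 m³ left
container 6: place C12 (16 m³), 14 m³ left
container 7: place C13 (18 m³), 32 m³ left
Final containers: [19,16] [16,20] [16,18] [18,16] [19,21] [20,16] [18].

7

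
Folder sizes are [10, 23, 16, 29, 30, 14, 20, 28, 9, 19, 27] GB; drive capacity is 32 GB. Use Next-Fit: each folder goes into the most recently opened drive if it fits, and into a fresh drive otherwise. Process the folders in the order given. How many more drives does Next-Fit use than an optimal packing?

Next-Fit: [10] [23] [16] [29] [30] [14] [20] [28] [9,19] [27] → 10 drives.
Total size 225 GB; any packing needs at least ⌈225/32⌉ = 8 drives.
An optimal packing achieves that bound: [30] [29] [28] [27] [23,9] [20,10] [19] [16,14] → 8 drives.
Excess: 10 − 8 = 2.

2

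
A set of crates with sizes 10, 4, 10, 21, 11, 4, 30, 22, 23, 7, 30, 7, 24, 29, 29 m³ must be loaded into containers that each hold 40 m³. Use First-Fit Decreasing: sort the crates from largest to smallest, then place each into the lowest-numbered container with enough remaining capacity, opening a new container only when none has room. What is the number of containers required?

8

Sorted descending: 30, 30, 29, 29, 24, 23, 22, 21, 11, 10, 10, 7, 7, 4, 4.
30 m³ → container 1 (remaining 10 m³)
30 m³ → container 2 (remaining 10 m³)
29 m³ → container 3 (remaining 11 m³)
29 m³ → container 4 (remaining 11 m³)
24 m³ → container 5 (remaining 16 m³)
23 m³ → container 6 (remaining 17 m³)
22 m³ → container 7 (remaining 18 m³)
21 m³ → container 8 (remaining 19 m³)
11 m³ → container 3 (remaining 0 m³)
10 m³ → container 1 (remaining 0 m³)
10 m³ → container 2 (remaining 0 m³)
7 m³ → container 4 (remaining 4 m³)
7 m³ → container 5 (remaining 9 m³)
4 m³ → container 4 (remaining 0 m³)
4 m³ → container 5 (remaining 5 m³)
Final containers: [30,10] [30,10] [29,11] [29,7,4] [24,7,4] [23] [22] [21].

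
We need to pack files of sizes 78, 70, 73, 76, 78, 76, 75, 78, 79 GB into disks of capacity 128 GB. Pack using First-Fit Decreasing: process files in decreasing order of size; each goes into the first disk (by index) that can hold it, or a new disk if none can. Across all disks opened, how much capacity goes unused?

Sorted descending: 79, 78, 78, 78, 76, 76, 75, 73, 70.
79 GB → disk 1 (remaining 49 GB)
78 GB → disk 2 (remaining 50 GB)
78 GB → disk 3 (remaining 50 GB)
78 GB → disk 4 (remaining 50 GB)
76 GB → disk 5 (remaining 52 GB)
76 GB → disk 6 (remaining 52 GB)
75 GB → disk 7 (remaining 53 GB)
73 GB → disk 8 (remaining 55 GB)
70 GB → disk 9 (remaining 58 GB)
9 disks × 128 GB = 1152 GB; used 683 GB; unused 469 GB.

469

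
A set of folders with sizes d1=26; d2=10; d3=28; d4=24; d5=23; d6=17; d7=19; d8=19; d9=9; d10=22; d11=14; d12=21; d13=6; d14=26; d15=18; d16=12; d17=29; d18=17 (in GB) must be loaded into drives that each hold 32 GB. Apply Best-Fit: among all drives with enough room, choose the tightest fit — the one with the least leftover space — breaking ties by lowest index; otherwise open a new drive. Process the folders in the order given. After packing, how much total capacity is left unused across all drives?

d1 (26 GB) → drive 1 (remaining 6 GB)
d2 (10 GB) → drive 2 (remaining 22 GB)
d3 (28 GB) → drive 3 (remaining 4 GB)
d4 (24 GB) → drive 4 (remaining 8 GB)
d5 (23 GB) → drive 5 (remaining 9 GB)
d6 (17 GB) → drive 2 (remaining 5 GB)
d7 (19 GB) → drive 6 (remaining 13 GB)
d8 (19 GB) → drive 7 (remaining 13 GB)
d9 (9 GB) → drive 5 (remaining 0 GB)
d10 (22 GB) → drive 8 (remaining 10 GB)
d11 (14 GB) → drive 9 (remaining 18 GB)
d12 (21 GB) → drive 10 (remaining 11 GB)
d13 (6 GB) → drive 1 (remaining 0 GB)
d14 (26 GB) → drive 11 (remaining 6 GB)
d15 (18 GB) → drive 9 (remaining 0 GB)
d16 (12 GB) → drive 6 (remaining 1 GB)
d17 (29 GB) → drive 12 (remaining 3 GB)
d18 (17 GB) → drive 13 (remaining 15 GB)
13 drives × 32 GB = 416 GB; used 340 GB; unused 76 GB.

76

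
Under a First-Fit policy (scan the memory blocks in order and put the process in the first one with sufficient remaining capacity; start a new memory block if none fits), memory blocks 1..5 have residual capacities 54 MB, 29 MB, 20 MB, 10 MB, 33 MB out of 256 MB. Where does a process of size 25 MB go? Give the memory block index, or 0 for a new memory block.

Memory blocks with room: memory block 1 (54 MB), memory block 2 (29 MB), memory block 5 (33 MB).
The first with room is memory block 1.

1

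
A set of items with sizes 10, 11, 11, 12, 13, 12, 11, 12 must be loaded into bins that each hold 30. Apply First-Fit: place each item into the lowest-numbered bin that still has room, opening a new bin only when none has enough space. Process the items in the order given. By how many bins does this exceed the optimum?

First-Fit: [10,11] [11,12] [13,12] [11,12] → 4 bins.
Total size 92; any packing needs at least ⌈92/30⌉ = 4 bins.
So 4 is already optimal.

0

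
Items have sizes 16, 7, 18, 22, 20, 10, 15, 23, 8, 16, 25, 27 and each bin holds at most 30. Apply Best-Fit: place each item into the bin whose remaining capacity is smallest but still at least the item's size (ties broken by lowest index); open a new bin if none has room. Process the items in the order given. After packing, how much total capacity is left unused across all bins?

63

16 → bin 1 (remaining 14)
7 → bin 1 (remaining 7)
18 → bin 2 (remaining 12)
22 → bin 3 (remaining 8)
20 → bin 4 (remaining 10)
10 → bin 4 (remaining 0)
15 → bin 5 (remaining 15)
23 → bin 6 (remaining 7)
8 → bin 3 (remaining 0)
16 → bin 7 (remaining 14)
25 → bin 8 (remaining 5)
27 → bin 9 (remaining 3)
9 bins × 30 = 270; used 207; unused 63.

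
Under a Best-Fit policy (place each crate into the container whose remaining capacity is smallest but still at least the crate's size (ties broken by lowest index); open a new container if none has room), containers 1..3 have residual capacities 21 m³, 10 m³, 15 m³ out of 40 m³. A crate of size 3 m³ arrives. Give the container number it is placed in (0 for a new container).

Containers with room: container 1 (21 m³), container 2 (10 m³), container 3 (15 m³).
Tightest fit is container 2 with 10 m³ free.

2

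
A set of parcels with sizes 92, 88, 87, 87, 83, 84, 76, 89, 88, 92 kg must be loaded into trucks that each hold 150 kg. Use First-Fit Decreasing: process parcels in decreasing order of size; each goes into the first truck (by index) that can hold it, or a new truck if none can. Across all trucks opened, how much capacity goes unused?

Sorted descending: 92, 92, 89, 88, 88, 87, 87, 84, 83, 76.
Put 92 kg in truck 1; 58 kg remain.
Put 92 kg in truck 2; 58 kg remain.
Put 89 kg in truck 3; 61 kg remain.
Put 88 kg in truck 4; 62 kg remain.
Put 88 kg in truck 5; 62 kg remain.
Put 87 kg in truck 6; 63 kg remain.
Put 87 kg in truck 7; 63 kg remain.
Put 84 kg in truck 8; 66 kg remain.
Put 83 kg in truck 9; 67 kg remain.
Put 76 kg in truck 10; 74 kg remain.
10 trucks × 150 kg = 1500 kg; used 866 kg; unused 634 kg.

634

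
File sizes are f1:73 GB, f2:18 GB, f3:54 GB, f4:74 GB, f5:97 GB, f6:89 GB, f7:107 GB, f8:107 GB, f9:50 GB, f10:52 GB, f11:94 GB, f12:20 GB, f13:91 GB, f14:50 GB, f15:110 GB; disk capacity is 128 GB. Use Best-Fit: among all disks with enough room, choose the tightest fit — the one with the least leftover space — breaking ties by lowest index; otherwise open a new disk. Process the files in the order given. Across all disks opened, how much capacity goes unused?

disk 1: place f1 (73 GB), 55 GB left
disk 1: place f2 (18 GB), 37 GB left
disk 2: place f3 (54 GB), 74 GB left
disk 2: place f4 (74 GB), 0 GB left
disk 3: place f5 (97 GB), 31 GB left
disk 4: place f6 (89 GB), 39 GB left
disk 5: place f7 (107 GB), 21 GB left
disk 6: place f8 (107 GB), 21 GB left
disk 7: place f9 (50 GB), 78 GB left
disk 7: place f10 (52 GB), 26 GB left
disk 8: place f11 (94 GB), 34 GB left
disk 5: place f12 (20 GB), 1 GB left
disk 9: place f13 (91 GB), 37 GB left
disk 10: place f14 (50 GB), 78 GB left
disk 11: place f15 (110 GB), 18 GB left
11 disks × 128 GB = 1408 GB; used 1086 GB; unused 322 GB.

322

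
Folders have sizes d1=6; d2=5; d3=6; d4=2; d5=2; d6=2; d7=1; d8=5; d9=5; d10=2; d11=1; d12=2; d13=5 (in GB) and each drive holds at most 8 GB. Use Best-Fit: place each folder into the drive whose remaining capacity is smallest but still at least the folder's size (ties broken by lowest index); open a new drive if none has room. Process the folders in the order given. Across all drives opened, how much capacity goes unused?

Put d1 (6 GB) in drive 1; 2 GB remain.
Put d2 (5 GB) in drive 2; 3 GB remain.
Put d3 (6 GB) in drive 3; 2 GB remain.
Put d4 (2 GB) in drive 1; 0 GB remain.
Put d5 (2 GB) in drive 3; 0 GB remain.
Put d6 (2 GB) in drive 2; 1 GB remain.
Put d7 (1 GB) in drive 2; 0 GB remain.
Put d8 (5 GB) in drive 4; 3 GB remain.
Put d9 (5 GB) in drive 5; 3 GB remain.
Put d10 (2 GB) in drive 4; 1 GB remain.
Put d11 (1 GB) in drive 4; 0 GB remain.
Put d12 (2 GB) in drive 5; 1 GB remain.
Put d13 (5 GB) in drive 6; 3 GB remain.
6 drives × 8 GB = 48 GB; used 44 GB; unused 4 GB.

4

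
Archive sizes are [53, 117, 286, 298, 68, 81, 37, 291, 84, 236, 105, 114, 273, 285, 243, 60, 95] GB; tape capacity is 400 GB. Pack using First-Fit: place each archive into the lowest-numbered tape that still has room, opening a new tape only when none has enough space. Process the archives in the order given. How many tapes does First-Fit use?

8

53 GB → tape 1 (remaining 347 GB)
117 GB → tape 1 (remaining 230 GB)
286 GB → tape 2 (remaining 114 GB)
298 GB → tape 3 (remaining 102 GB)
68 GB → tape 1 (remaining 162 GB)
81 GB → tape 1 (remaining 81 GB)
37 GB → tape 1 (remaining 44 GB)
291 GB → tape 4 (remaining 109 GB)
84 GB → tape 2 (remaining 30 GB)
236 GB → tape 5 (remaining 164 GB)
105 GB → tape 4 (remaining 4 GB)
114 GB → tape 5 (remaining 50 GB)
273 GB → tape 6 (remaining 127 GB)
285 GB → tape 7 (remaining 115 GB)
243 GB → tape 8 (remaining 157 GB)
60 GB → tape 3 (remaining 42 GB)
95 GB → tape 6 (remaining 32 GB)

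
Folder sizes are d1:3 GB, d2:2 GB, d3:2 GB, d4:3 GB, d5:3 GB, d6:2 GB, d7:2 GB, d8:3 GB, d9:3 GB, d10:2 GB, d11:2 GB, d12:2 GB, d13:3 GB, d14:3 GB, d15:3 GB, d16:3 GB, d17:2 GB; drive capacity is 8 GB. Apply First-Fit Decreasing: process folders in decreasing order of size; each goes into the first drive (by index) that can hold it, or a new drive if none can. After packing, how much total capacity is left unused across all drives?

5

Sorted descending: 3, 3, 3, 3, 3, 3, 3, 3, 3, 2, 2, 2, 2, 2, 2, 2, 2.
3 GB → drive 1 (remaining 5 GB)
3 GB → drive 1 (remaining 2 GB)
3 GB → drive 2 (remaining 5 GB)
3 GB → drive 2 (remaining 2 GB)
3 GB → drive 3 (remaining 5 GB)
3 GB → drive 3 (remaining 2 GB)
3 GB → drive 4 (remaining 5 GB)
3 GB → drive 4 (remaining 2 GB)
3 GB → drive 5 (remaining 5 GB)
2 GB → drive 1 (remaining 0 GB)
2 GB → drive 2 (remaining 0 GB)
2 GB → drive 3 (remaining 0 GB)
2 GB → drive 4 (remaining 0 GB)
2 GB → drive 5 (remaining 3 GB)
2 GB → drive 5 (remaining 1 GB)
2 GB → drive 6 (remaining 6 GB)
2 GB → drive 6 (remaining 4 GB)
6 drives × 8 GB = 48 GB; used 43 GB; unused 5 GB.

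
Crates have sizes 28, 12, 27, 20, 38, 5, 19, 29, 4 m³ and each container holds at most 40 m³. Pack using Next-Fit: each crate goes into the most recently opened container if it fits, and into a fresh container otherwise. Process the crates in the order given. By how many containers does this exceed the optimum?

1

Next-Fit: [28,12] [27] [20] [38] [5,19] [29,4] → 6 containers.
Total size 182 m³; any packing needs at least ⌈182/40⌉ = 5 containers.
An optimal packing achieves that bound: [38] [29,5,4] [28,12] [27] [20,19] → 5 containers.
Excess: 6 − 5 = 1.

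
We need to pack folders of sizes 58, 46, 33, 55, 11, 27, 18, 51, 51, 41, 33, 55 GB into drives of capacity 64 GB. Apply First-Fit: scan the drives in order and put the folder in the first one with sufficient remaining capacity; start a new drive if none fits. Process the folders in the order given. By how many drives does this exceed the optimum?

0

First-Fit: [58] [46,11] [33,27] [55] [18,41] [51] [51] [33] [55] → 9 drives.
9 folders exceed 32 GB (half the capacity), and no two of those can share a drive, so at least 9 drives are needed.
So 9 is already optimal.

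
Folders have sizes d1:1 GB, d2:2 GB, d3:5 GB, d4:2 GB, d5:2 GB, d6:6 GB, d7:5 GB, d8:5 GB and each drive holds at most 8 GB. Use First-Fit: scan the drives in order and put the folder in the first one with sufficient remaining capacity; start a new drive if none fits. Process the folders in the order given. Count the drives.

5

drive 1: place d1 (1 GB), 7 GB left
drive 1: place d2 (2 GB), 5 GB left
drive 1: place d3 (5 GB), 0 GB left
drive 2: place d4 (2 GB), 6 GB left
drive 2: place d5 (2 GB), 4 GB left
drive 3: place d6 (6 GB), 2 GB left
drive 4: place d7 (5 GB), 3 GB left
drive 5: place d8 (5 GB), 3 GB left
Final drives: [1,2,5] [2,2] [6] [5] [5].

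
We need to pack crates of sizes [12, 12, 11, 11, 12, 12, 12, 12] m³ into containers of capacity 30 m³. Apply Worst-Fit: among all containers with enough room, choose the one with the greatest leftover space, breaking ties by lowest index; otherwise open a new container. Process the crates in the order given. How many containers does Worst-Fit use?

12 m³ → container 1 (remaining 18 m³)
12 m³ → container 1 (remaining 6 m³)
11 m³ → container 2 (remaining 19 m³)
11 m³ → container 2 (remaining 8 m³)
12 m³ → container 3 (remaining 18 m³)
12 m³ → container 3 (remaining 6 m³)
12 m³ → container 4 (remaining 18 m³)
12 m³ → container 4 (remaining 6 m³)
Final containers: [12,12] [11,11] [12,12] [12,12].

4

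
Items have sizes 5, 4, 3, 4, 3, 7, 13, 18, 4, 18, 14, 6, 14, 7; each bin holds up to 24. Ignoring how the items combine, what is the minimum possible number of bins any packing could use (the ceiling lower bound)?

5

Total size = 5 + 4 + 3 + 4 + 3 + 7 + 13 + 18 + 4 + 18 + 14 + 6 + 14 + 7 = 120.
⌈120 / 24⌉ = 5.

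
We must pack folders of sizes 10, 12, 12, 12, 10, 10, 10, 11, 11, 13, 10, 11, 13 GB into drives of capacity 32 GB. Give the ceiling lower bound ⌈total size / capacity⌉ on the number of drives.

5

Total size = 10 + 12 + 12 + 12 + 10 + 10 + 10 + 11 + 11 + 13 + 10 + 11 + 13 = 145 GB.
⌈145 / 32⌉ = 5.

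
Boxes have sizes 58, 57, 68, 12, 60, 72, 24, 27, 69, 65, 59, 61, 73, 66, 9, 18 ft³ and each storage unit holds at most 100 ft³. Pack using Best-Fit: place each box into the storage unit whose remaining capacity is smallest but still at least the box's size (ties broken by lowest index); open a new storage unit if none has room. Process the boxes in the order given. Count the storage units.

storage unit 1: place 58 ft³, 42 ft³ left
storage unit 2: place 57 ft³, 43 ft³ left
storage unit 3: place 68 ft³, 32 ft³ left
storage unit 3: place 12 ft³, 20 ft³ left
storage unit 4: place 60 ft³, 40 ft³ left
storage unit 5: place 72 ft³, 28 ft³ left
storage unit 5: place 24 ft³, 4 ft³ left
storage unit 4: place 27 ft³, 13 ft³ left
storage unit 6: place 69 ft³, 31 ft³ left
storage unit 7: place 65 ft³, 35 ft³ left
storage unit 8: place 59 ft³, 41 ft³ left
storage unit 9: place 61 ft³, 39 ft³ left
storage unit 10: place 73 ft³, 27 ft³ left
storage unit 11: place 66 ft³, 34 ft³ left
storage unit 4: place 9 ft³, 4 ft³ left
storage unit 3: place 18 ft³, 2 ft³ left

11 storage units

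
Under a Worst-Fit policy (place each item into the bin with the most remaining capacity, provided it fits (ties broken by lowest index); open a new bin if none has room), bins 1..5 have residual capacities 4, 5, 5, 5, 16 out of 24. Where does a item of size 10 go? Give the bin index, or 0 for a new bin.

Bins with room: bin 5 (16).
Most room is bin 5 with 16 free.

5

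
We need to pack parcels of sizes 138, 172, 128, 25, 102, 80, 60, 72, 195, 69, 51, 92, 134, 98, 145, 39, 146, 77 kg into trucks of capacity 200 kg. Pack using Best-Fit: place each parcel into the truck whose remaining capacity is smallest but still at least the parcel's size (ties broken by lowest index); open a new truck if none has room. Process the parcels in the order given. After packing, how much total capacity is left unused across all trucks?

177

138 kg → truck 1 (remaining 62 kg)
172 kg → truck 2 (remaining 28 kg)
128 kg → truck 3 (remaining 72 kg)
25 kg → truck 2 (remaining 3 kg)
102 kg → truck 4 (remaining 98 kg)
80 kg → truck 4 (remaining 18 kg)
60 kg → truck 1 (remaining 2 kg)
72 kg → truck 3 (remaining 0 kg)
195 kg → truck 5 (remaining 5 kg)
69 kg → truck 6 (remaining 131 kg)
51 kg → truck 6 (remaining 80 kg)
92 kg → truck 7 (remaining 108 kg)
134 kg → truck 8 (remaining 66 kg)
98 kg → truck 7 (remaining 10 kg)
145 kg → truck 9 (remaining 55 kg)
39 kg → truck 9 (remaining 16 kg)
146 kg → truck 10 (remaining 54 kg)
77 kg → truck 6 (remaining 3 kg)
10 trucks × 200 kg = 2000 kg; used 1823 kg; unused 177 kg.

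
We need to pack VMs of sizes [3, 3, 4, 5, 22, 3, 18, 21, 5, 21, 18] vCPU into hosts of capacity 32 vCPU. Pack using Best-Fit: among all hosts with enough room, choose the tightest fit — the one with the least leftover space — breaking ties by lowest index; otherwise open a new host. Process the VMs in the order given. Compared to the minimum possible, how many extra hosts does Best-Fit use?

1

Best-Fit: [3,3,4,5] [22,3,5] [18] [21] [21] [18] → 6 hosts.
5 VMs exceed 16 vCPU (half the capacity), and no two of those can share a host, so at least 5 hosts are needed.
An optimal packing achieves that bound: [22,5,5] [21,4,3,3] [21,3] [18] [18] → 5 hosts.
Excess: 6 − 5 = 1.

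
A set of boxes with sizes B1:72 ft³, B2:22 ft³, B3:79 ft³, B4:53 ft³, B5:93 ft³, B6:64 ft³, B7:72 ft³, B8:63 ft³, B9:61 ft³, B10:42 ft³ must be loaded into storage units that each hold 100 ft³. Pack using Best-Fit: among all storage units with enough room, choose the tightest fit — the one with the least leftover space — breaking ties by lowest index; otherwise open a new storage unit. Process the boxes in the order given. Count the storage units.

Put B1 (72 ft³) in storage unit 1; 28 ft³ remain.
Put B2 (22 ft³) in storage unit 1; 6 ft³ remain.
Put B3 (79 ft³) in storage unit 2; 21 ft³ remain.
Put B4 (53 ft³) in storage unit 3; 47 ft³ remain.
Put B5 (93 ft³) in storage unit 4; 7 ft³ remain.
Put B6 (64 ft³) in storage unit 5; 36 ft³ remain.
Put B7 (72 ft³) in storage unit 6; 28 ft³ remain.
Put B8 (63 ft³) in storage unit 7; 37 ft³ remain.
Put B9 (61 ft³) in storage unit 8; 39 ft³ remain.
Put B10 (42 ft³) in storage unit 3; 5 ft³ remain.
Final storage units: [72,22] [79] [53,42] [93] [64] [72] [63] [61].

8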